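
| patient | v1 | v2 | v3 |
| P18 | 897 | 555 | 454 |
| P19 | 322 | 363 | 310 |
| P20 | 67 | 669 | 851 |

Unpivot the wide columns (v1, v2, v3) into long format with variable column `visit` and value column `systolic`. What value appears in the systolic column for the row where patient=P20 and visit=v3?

851

Unpivoting turns each (patient, wide-column) pair into one long row.
The wide cell at row P20, column v3 holds 851, so the long row (P20, v3) has systolic=851.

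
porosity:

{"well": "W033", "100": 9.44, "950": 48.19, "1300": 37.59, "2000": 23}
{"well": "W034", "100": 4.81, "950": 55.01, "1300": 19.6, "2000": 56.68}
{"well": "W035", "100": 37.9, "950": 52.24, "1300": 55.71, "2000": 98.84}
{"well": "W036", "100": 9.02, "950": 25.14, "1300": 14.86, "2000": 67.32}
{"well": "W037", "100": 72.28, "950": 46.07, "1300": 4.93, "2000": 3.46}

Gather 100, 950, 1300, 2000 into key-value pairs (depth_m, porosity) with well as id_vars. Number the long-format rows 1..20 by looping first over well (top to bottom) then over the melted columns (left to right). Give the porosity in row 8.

20 rows total (5 × 4). Row 8: index ⌊(8-1)/4⌋ = 1 into well → W034; (8-1) mod 4 = 3 into the melted columns → 2000.
So row 8 is (W034, 2000, 56.68); porosity = 56.68.

56.68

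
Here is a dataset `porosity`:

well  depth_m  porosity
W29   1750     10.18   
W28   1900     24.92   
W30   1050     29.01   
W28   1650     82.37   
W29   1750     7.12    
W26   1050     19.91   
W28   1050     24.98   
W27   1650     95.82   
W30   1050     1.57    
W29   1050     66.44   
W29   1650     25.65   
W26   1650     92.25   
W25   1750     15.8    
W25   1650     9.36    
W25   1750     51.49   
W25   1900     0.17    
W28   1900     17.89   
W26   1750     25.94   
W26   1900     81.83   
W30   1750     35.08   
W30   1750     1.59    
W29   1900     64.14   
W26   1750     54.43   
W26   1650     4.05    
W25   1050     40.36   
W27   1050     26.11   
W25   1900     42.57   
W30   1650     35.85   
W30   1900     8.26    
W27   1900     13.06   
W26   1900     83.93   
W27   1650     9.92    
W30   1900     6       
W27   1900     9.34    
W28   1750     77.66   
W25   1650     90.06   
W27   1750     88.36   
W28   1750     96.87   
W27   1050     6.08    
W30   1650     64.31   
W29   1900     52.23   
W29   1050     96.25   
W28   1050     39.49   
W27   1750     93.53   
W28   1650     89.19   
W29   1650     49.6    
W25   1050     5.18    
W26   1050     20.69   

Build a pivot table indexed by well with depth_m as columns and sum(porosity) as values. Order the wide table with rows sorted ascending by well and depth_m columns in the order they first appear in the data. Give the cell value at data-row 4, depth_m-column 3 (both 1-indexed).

64.47

With rows sorted ascending by well, row 4 is well=W28. depth_m columns in first-appearance order: 1750, 1900, 1050, 1650; column 3 is 1050.
Long rows with well=W28, depth_m=1050: 24.98 + 39.49 = 64.47.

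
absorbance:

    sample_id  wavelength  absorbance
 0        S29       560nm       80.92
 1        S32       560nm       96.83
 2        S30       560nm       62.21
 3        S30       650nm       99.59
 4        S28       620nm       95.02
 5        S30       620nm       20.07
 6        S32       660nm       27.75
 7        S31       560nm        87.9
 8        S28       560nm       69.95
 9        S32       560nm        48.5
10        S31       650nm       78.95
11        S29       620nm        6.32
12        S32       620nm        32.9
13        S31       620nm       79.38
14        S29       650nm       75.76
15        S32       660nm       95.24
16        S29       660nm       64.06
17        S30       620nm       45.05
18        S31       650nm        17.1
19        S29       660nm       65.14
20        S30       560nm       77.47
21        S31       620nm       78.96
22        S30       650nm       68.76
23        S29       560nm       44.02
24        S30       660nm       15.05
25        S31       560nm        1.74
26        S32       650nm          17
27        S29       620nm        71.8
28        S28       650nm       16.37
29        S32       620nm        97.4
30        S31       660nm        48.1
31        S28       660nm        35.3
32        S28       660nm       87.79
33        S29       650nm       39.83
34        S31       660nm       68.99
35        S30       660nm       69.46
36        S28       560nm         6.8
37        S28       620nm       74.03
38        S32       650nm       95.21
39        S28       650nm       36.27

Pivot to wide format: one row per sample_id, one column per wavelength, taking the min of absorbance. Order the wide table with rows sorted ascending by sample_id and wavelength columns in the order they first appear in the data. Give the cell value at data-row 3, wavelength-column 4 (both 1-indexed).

With rows sorted ascending by sample_id, row 3 is sample_id=S30. wavelength columns in first-appearance order: 560nm, 650nm, 620nm, 660nm; column 4 is 660nm.
Long rows with sample_id=S30, wavelength=660nm: min(15.05, 69.46) = 15.05.

15.05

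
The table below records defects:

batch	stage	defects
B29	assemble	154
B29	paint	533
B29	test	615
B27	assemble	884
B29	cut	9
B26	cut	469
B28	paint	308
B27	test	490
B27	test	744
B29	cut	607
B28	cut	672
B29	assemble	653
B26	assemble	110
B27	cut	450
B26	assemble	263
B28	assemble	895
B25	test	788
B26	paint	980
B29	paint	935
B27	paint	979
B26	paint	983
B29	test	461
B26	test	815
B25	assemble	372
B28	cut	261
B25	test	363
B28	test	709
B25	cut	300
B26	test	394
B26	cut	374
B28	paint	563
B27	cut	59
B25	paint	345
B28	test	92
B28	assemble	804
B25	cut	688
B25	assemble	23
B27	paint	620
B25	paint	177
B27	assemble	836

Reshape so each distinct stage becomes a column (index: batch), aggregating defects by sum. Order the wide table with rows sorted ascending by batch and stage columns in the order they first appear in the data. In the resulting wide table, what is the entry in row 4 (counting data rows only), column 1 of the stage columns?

With rows sorted ascending by batch, row 4 is batch=B28. stage columns in first-appearance order: assemble, paint, test, cut; column 1 is assemble.
Long rows with batch=B28, stage=assemble: 895 + 804 = 1699.

1699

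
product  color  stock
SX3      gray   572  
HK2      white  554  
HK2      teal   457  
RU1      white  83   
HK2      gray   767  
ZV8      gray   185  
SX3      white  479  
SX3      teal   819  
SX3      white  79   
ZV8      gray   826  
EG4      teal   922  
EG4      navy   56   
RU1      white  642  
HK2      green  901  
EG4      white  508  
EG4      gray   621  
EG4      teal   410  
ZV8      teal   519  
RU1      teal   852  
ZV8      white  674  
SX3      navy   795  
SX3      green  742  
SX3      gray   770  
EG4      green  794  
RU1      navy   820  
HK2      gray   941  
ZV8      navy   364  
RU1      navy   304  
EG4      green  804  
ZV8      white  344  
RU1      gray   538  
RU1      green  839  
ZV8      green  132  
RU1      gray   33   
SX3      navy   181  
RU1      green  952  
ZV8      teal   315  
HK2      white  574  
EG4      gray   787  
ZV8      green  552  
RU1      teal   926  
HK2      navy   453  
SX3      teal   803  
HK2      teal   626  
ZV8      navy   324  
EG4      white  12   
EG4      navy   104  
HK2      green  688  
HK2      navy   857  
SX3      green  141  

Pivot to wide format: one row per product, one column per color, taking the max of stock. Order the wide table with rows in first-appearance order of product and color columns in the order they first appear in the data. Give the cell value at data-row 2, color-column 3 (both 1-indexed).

626

With rows in first-appearance order of product, row 2 is product=HK2. color columns in first-appearance order: gray, white, teal, navy, green; column 3 is teal.
Long rows with product=HK2, color=teal: max(457, 626) = 626.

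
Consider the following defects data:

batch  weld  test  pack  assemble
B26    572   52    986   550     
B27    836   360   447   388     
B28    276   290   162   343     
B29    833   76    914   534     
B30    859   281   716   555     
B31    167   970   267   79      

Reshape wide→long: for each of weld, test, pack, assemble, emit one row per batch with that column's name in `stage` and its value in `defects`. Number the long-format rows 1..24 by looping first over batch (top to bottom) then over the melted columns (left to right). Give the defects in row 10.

290

24 rows total (6 × 4). Row 10: index ⌊(10-1)/4⌋ = 2 into batch → B28; (10-1) mod 4 = 1 into the melted columns → test.
So row 10 is (B28, test, 290); defects = 290.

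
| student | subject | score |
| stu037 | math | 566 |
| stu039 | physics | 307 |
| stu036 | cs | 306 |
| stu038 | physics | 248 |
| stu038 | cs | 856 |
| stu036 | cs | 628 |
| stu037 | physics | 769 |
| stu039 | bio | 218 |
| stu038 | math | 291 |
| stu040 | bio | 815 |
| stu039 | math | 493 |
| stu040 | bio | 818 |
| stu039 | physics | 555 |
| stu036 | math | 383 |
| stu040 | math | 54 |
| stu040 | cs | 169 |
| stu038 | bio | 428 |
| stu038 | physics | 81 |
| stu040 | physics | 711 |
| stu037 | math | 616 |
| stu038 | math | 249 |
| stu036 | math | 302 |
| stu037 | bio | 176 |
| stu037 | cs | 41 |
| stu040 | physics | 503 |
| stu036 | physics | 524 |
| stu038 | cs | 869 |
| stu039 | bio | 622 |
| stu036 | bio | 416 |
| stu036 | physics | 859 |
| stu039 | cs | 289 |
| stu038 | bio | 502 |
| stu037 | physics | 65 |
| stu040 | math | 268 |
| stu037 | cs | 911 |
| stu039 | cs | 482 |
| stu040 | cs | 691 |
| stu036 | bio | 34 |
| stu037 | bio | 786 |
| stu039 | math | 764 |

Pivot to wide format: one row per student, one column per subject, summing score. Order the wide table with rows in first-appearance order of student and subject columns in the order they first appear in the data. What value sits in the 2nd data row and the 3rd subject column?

771

With rows in first-appearance order of student, row 2 is student=stu039. subject columns in first-appearance order: math, physics, cs, bio; column 3 is cs.
Long rows with student=stu039, subject=cs: 289 + 482 = 771.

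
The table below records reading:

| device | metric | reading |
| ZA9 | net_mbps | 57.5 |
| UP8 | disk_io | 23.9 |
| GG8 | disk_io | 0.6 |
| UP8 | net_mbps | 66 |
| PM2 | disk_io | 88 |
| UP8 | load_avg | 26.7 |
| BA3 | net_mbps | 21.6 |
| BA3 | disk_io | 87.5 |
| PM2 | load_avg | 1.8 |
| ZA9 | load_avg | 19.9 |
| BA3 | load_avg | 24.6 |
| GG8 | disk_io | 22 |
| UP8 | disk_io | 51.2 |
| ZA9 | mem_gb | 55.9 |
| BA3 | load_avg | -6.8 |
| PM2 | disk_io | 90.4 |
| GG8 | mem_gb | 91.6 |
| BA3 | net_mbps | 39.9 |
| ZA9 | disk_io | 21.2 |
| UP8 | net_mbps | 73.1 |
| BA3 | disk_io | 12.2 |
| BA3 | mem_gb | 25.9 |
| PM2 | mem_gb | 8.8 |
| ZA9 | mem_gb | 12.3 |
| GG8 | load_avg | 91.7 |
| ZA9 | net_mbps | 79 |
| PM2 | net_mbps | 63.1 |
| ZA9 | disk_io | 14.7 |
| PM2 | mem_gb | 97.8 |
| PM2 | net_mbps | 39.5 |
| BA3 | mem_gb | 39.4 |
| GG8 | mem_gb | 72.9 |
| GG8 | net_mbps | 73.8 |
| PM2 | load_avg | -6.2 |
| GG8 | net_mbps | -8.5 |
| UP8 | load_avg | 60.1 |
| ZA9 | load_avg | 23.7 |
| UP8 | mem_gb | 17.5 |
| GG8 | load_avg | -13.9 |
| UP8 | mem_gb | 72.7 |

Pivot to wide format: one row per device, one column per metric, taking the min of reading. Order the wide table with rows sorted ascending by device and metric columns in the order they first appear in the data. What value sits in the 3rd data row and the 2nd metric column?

88

With rows sorted ascending by device, row 3 is device=PM2. metric columns in first-appearance order: net_mbps, disk_io, load_avg, mem_gb; column 2 is disk_io.
Long rows with device=PM2, metric=disk_io: min(88, 90.4) = 88.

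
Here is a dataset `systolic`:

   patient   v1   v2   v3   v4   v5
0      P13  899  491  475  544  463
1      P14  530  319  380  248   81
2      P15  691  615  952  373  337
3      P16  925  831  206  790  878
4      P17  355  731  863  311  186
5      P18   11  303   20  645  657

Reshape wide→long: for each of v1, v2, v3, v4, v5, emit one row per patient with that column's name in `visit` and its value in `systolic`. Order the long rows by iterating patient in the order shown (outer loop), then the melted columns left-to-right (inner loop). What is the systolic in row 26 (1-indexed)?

11

30 rows total (6 × 5). Row 26: index ⌊(26-1)/5⌋ = 5 into patient → P18; (26-1) mod 5 = 0 into the melted columns → v1.
So row 26 is (P18, v1, 11); systolic = 11.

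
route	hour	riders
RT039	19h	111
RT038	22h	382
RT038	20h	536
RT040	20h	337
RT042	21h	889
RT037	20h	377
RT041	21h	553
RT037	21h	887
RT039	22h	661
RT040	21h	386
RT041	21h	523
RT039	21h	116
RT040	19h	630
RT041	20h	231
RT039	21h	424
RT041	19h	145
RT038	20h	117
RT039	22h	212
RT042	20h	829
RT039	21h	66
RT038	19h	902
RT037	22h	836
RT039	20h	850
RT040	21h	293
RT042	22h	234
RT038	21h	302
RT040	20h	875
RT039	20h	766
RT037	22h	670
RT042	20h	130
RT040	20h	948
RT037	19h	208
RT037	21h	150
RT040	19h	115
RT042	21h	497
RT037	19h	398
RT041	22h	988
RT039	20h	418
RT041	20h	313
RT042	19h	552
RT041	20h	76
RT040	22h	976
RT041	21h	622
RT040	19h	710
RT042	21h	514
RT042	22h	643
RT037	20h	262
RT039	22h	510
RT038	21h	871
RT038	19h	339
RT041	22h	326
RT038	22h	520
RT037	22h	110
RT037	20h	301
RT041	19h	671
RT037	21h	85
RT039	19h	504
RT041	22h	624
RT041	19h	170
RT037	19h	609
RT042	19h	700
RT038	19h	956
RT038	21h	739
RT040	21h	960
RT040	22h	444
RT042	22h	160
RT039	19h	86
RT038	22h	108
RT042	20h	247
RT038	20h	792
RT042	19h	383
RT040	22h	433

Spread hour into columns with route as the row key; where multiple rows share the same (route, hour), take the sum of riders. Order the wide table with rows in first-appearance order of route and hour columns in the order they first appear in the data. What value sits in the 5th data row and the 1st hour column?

1215

With rows in first-appearance order of route, row 5 is route=RT037. hour columns in first-appearance order: 19h, 22h, 20h, 21h; column 1 is 19h.
Long rows with route=RT037, hour=19h: 208 + 398 + 609 = 1215.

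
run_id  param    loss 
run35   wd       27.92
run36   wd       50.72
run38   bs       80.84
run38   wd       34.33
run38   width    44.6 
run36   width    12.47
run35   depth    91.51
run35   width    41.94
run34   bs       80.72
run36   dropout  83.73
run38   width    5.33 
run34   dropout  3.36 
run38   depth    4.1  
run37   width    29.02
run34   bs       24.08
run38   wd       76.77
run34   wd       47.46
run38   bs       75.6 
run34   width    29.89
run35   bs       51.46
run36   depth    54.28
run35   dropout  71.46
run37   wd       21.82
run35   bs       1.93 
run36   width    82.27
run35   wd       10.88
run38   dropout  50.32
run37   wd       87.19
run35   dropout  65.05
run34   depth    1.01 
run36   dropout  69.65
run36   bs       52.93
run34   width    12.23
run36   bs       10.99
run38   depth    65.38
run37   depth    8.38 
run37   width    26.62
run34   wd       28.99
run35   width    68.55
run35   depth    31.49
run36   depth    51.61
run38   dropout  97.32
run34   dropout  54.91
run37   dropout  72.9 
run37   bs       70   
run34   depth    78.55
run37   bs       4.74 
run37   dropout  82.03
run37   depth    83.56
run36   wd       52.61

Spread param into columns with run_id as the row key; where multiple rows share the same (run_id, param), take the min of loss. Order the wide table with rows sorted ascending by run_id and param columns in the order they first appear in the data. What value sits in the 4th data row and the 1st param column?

With rows sorted ascending by run_id, row 4 is run_id=run37. param columns in first-appearance order: wd, bs, width, depth, dropout; column 1 is wd.
Long rows with run_id=run37, param=wd: min(21.82, 87.19) = 21.82.

21.82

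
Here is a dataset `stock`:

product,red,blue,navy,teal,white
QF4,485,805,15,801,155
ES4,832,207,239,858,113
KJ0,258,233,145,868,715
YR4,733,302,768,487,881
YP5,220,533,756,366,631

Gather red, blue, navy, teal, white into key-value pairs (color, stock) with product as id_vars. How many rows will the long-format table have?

25

5 product values × 5 melted columns = 25 rows.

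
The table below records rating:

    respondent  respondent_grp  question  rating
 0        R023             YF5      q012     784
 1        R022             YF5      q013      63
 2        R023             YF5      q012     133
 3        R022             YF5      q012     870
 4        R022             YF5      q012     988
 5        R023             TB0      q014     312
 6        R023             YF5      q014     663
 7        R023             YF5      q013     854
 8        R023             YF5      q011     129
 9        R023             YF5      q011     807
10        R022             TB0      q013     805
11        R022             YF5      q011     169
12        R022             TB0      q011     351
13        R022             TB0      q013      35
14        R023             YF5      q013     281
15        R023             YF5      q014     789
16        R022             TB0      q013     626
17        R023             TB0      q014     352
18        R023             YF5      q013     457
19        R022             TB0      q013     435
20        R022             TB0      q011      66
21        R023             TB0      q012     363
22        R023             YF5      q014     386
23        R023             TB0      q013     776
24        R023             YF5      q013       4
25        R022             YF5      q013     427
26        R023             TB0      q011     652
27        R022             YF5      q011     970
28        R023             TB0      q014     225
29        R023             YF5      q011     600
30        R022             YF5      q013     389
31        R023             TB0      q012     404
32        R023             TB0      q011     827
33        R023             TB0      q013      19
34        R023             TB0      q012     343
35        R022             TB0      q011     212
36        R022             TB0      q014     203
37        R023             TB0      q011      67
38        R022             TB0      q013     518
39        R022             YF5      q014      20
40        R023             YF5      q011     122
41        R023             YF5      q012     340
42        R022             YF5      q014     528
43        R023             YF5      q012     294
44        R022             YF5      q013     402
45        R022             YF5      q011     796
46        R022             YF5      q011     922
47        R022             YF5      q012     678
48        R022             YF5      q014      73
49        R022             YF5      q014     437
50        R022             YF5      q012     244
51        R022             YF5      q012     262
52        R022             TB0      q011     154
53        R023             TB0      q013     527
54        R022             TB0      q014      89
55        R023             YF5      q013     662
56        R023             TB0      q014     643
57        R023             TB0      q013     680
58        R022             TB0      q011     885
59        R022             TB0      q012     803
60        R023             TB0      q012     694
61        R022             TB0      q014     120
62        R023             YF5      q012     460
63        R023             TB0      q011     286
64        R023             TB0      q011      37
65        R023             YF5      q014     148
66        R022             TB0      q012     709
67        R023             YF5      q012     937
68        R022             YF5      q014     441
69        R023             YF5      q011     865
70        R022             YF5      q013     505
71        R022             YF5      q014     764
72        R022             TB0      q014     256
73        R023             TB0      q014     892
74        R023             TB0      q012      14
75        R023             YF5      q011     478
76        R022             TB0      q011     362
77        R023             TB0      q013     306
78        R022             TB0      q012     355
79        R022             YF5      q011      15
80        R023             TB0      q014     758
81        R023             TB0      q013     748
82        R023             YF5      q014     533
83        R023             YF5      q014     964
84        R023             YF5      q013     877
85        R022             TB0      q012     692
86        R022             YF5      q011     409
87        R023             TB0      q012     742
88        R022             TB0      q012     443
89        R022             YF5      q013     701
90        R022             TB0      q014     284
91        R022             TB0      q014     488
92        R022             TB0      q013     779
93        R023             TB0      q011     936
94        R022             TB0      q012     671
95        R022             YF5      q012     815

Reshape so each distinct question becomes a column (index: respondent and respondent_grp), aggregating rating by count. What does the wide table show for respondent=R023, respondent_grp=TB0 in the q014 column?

Rows with respondent=R023, respondent_grp=TB0 and question=q014: rating values are 312, 352, 225, 643, 892, 758.
6 rows match — count = 6.

6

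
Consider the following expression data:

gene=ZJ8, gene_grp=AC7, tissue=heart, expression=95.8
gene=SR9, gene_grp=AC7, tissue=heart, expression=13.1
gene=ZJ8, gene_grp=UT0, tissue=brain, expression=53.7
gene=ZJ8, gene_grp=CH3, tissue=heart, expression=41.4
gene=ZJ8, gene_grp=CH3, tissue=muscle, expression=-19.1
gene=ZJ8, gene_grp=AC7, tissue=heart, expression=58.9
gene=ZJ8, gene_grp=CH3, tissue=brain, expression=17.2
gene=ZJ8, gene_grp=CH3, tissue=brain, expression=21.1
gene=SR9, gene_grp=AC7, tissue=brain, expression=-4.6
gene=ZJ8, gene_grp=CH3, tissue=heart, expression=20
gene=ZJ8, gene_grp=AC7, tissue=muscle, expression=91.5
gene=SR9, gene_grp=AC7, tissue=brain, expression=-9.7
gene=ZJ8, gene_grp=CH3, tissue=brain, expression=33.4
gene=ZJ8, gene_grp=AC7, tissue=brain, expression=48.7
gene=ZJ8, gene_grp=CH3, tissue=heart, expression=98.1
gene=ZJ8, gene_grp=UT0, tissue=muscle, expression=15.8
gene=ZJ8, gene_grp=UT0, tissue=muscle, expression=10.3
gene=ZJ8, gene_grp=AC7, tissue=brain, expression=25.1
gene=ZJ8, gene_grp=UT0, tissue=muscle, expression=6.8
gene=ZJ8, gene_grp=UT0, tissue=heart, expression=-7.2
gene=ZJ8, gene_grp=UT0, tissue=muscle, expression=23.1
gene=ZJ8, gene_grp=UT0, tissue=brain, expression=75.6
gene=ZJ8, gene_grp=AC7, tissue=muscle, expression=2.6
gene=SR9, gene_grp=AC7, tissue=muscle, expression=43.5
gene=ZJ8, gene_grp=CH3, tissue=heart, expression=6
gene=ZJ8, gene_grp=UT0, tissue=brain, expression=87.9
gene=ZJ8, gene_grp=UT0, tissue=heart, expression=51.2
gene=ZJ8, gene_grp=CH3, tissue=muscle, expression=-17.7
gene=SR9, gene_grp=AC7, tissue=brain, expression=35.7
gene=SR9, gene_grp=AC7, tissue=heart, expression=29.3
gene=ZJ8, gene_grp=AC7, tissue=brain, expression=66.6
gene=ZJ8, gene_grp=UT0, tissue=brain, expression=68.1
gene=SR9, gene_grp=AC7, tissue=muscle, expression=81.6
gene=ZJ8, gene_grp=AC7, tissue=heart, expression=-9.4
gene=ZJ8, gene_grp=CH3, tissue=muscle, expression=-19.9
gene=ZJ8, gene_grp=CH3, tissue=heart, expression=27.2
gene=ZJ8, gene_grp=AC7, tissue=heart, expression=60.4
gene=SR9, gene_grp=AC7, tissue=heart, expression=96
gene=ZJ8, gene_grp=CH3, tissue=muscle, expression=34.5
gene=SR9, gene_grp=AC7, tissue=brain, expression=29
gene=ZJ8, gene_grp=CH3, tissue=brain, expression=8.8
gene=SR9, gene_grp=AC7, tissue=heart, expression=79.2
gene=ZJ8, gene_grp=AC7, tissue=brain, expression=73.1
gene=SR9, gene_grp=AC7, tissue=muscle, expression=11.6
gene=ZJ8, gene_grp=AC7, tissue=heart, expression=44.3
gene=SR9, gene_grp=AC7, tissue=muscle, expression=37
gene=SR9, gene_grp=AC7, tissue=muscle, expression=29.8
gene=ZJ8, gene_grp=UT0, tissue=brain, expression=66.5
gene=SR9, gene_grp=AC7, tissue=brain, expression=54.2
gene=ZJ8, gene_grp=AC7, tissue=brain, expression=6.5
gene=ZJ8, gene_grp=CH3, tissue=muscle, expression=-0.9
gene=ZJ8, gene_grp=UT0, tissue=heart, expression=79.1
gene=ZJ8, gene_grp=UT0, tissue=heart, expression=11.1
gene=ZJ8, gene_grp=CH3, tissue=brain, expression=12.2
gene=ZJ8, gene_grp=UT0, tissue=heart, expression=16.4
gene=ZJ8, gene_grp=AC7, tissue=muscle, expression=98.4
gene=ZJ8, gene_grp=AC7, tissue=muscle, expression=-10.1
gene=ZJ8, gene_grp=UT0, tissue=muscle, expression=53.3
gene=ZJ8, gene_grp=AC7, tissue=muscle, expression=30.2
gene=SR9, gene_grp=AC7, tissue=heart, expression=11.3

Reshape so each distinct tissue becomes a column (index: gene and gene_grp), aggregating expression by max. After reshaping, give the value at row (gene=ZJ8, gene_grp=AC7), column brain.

73.1

Rows with gene=ZJ8, gene_grp=AC7 and tissue=brain: expression values are 48.7, 25.1, 66.6, 73.1, 6.5.
max(48.7, 25.1, 66.6, 73.1, 6.5) = 73.1.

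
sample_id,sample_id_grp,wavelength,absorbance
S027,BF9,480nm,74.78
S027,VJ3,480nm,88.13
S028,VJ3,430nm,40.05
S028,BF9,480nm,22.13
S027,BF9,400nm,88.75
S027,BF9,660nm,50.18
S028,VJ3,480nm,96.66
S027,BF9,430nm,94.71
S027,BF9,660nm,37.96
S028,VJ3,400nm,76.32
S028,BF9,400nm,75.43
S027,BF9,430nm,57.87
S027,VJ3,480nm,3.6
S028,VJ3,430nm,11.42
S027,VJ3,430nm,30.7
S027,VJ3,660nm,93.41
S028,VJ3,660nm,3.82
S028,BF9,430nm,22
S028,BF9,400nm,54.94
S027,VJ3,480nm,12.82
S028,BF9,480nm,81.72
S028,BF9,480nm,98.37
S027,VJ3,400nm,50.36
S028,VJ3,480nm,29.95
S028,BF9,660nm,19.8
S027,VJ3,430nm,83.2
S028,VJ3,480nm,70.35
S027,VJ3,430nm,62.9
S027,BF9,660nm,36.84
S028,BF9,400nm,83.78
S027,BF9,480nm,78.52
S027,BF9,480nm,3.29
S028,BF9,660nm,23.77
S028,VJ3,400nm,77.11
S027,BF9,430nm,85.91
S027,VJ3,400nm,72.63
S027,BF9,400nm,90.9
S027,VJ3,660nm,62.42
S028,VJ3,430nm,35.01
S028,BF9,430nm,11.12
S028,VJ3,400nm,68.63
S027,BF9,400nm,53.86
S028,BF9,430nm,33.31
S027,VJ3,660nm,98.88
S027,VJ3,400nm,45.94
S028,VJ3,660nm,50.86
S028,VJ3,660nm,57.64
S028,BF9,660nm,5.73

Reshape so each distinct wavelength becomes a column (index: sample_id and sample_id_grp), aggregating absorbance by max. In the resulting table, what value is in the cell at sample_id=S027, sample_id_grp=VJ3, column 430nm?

Rows with sample_id=S027, sample_id_grp=VJ3 and wavelength=430nm: absorbance values are 30.7, 83.2, 62.9.
max(30.7, 83.2, 62.9) = 83.2.

83.2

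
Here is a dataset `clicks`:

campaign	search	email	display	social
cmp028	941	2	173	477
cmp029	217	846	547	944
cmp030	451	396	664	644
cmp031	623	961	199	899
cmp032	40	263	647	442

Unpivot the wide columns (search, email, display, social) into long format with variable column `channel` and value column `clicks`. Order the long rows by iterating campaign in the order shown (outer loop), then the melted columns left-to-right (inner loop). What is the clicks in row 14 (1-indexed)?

20 rows total (5 × 4). Row 14: index ⌊(14-1)/4⌋ = 3 into campaign → cmp031; (14-1) mod 4 = 1 into the melted columns → email.
So row 14 is (cmp031, email, 961); clicks = 961.

961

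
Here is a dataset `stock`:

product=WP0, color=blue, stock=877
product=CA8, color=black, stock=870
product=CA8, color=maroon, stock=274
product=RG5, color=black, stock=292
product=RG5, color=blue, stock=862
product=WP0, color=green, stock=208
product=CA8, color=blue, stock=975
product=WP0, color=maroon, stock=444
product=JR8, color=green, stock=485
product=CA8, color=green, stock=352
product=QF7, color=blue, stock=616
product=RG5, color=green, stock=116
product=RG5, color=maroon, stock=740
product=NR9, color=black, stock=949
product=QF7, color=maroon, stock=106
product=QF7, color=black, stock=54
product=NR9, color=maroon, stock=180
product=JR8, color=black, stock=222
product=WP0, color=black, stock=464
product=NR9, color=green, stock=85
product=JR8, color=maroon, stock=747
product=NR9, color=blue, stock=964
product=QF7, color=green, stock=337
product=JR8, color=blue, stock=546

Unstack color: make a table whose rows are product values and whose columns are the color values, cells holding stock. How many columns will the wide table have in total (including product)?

1 column for product plus 4 distinct color values → 5 columns.

5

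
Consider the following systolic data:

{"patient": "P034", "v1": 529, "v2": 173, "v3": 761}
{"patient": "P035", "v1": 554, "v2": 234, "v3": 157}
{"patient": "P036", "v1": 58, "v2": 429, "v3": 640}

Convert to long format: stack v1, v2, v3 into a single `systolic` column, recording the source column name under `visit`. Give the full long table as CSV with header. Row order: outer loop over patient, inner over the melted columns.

patient,visit,systolic
P034,v1,529
P034,v2,173
P034,v3,761
P035,v1,554
P035,v2,234
P035,v3,157
P036,v1,58
P036,v2,429
P036,v3,640

Each (patient, column) pair becomes one row: 3 × 3 = 9 rows.
For example, (P034, v1) → systolic=529.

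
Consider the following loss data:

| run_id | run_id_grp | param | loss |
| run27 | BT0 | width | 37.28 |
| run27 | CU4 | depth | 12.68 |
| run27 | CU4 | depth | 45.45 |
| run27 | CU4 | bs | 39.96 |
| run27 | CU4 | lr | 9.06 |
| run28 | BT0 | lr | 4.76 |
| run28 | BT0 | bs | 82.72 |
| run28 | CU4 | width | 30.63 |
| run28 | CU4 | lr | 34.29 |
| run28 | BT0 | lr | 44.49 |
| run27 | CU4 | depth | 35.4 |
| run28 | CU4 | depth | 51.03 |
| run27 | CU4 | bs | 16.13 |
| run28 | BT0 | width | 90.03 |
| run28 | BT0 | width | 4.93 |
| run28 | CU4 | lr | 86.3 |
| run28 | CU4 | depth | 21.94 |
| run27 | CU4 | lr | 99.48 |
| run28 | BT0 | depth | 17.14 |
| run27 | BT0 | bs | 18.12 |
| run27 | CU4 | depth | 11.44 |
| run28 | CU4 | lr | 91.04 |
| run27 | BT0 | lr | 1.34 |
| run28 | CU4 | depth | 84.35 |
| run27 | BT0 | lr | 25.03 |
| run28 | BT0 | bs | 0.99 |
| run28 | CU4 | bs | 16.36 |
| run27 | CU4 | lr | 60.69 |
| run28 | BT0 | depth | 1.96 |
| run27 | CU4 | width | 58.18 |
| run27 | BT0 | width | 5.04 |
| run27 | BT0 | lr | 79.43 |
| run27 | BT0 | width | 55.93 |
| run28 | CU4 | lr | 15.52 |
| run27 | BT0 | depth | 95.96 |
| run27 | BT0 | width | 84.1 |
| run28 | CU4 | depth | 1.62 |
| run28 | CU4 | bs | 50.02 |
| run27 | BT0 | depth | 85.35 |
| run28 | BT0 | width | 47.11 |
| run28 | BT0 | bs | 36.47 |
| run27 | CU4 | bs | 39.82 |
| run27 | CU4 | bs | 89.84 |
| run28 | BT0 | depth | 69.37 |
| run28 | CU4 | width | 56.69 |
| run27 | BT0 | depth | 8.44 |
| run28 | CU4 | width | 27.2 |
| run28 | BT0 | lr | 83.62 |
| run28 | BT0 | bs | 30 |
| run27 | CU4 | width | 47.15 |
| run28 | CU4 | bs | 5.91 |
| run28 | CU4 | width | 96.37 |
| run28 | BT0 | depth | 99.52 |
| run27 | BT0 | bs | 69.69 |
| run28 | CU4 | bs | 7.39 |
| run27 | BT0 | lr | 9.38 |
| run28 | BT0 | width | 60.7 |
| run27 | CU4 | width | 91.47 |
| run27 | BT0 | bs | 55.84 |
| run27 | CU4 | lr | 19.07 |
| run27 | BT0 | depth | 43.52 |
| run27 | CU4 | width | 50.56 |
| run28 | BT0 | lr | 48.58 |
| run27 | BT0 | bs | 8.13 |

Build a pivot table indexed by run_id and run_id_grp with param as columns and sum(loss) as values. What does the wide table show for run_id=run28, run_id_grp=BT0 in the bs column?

Rows with run_id=run28, run_id_grp=BT0 and param=bs: loss values are 82.72, 0.99, 36.47, 30.
82.72 + 0.99 + 36.47 + 30 = 150.18.

150.18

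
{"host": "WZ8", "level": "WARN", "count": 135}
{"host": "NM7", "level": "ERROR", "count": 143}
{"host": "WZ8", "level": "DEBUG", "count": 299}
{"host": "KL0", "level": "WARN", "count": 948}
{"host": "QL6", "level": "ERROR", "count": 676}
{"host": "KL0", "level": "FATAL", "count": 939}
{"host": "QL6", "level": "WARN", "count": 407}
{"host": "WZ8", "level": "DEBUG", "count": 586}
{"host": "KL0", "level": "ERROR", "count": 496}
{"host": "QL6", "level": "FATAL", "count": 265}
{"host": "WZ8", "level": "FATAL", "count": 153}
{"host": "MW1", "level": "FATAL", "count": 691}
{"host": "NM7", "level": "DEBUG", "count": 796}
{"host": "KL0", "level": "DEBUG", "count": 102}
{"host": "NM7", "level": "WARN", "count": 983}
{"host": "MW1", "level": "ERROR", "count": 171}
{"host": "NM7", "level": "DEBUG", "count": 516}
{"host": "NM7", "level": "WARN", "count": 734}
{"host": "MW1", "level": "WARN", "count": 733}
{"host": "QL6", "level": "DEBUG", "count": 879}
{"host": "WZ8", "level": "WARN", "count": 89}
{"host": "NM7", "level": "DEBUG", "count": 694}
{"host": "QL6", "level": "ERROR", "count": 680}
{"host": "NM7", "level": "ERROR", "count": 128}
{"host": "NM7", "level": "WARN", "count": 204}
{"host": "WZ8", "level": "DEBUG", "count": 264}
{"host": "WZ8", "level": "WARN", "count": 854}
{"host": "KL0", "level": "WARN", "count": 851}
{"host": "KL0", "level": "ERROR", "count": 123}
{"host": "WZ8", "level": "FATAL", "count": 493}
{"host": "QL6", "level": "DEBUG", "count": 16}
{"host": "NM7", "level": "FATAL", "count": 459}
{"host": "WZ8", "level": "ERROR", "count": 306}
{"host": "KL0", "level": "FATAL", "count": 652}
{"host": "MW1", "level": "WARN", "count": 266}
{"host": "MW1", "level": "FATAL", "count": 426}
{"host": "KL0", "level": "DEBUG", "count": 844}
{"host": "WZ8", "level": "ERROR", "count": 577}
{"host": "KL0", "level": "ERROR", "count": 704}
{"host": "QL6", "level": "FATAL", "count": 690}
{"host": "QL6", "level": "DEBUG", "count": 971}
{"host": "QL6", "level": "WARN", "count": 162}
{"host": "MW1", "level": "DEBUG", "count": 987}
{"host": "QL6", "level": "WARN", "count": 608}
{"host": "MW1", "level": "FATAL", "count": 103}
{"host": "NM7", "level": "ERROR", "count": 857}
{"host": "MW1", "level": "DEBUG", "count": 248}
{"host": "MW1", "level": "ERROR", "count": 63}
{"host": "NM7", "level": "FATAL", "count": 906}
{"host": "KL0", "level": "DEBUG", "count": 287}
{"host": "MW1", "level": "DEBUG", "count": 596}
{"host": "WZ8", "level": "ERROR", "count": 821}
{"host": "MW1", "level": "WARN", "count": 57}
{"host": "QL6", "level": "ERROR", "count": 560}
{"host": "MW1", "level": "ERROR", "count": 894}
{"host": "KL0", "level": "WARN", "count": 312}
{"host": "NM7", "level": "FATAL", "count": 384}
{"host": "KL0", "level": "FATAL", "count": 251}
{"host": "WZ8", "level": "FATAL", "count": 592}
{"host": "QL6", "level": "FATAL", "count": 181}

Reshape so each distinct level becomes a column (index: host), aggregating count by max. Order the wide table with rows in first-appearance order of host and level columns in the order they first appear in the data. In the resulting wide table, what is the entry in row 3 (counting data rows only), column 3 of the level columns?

With rows in first-appearance order of host, row 3 is host=KL0. level columns in first-appearance order: WARN, ERROR, DEBUG, FATAL; column 3 is DEBUG.
Long rows with host=KL0, level=DEBUG: max(102, 844, 287) = 844.

844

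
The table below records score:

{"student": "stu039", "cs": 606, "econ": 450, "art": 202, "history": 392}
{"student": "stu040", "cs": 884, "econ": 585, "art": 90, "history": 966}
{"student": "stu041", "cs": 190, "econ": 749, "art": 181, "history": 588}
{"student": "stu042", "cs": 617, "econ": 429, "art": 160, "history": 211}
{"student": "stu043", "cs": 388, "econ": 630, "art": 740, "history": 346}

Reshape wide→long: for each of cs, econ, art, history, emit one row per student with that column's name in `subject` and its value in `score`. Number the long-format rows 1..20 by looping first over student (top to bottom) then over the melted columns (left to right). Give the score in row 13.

617

20 rows total (5 × 4). Row 13: index ⌊(13-1)/4⌋ = 3 into student → stu042; (13-1) mod 4 = 0 into the melted columns → cs.
So row 13 is (stu042, cs, 617); score = 617.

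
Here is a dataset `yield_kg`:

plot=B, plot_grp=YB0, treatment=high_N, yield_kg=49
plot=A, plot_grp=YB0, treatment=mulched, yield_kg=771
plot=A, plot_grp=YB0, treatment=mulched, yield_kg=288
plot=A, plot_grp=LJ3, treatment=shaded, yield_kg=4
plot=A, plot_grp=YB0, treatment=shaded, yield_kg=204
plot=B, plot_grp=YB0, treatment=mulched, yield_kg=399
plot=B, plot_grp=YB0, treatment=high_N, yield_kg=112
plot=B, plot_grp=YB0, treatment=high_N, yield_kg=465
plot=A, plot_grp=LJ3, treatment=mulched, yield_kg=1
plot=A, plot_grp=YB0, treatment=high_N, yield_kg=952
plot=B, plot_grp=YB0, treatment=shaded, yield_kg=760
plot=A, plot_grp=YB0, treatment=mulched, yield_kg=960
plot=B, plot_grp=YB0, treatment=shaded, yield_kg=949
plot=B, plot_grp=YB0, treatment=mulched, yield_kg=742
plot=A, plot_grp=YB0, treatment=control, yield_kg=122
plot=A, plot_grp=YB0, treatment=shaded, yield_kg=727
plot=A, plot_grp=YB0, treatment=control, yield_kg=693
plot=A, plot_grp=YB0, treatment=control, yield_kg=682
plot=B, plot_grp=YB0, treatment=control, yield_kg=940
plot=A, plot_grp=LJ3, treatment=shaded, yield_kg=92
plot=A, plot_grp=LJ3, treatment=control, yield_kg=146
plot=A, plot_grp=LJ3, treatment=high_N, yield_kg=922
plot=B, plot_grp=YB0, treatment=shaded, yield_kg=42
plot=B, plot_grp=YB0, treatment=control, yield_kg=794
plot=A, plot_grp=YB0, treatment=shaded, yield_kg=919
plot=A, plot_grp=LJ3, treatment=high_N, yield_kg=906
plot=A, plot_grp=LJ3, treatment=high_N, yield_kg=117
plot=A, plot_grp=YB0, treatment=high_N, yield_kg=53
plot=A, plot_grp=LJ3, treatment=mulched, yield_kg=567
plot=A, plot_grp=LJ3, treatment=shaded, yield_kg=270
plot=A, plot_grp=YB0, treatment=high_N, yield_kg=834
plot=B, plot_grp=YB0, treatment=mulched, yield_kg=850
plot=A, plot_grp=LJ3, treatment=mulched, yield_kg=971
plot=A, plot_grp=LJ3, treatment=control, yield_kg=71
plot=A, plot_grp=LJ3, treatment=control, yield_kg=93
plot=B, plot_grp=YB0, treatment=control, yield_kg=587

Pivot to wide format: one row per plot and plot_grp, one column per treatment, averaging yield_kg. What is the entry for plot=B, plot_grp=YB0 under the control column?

773.67

Rows with plot=B, plot_grp=YB0 and treatment=control: yield_kg values are 940, 794, 587.
(940 + 794 + 587) / 3 = 773.67.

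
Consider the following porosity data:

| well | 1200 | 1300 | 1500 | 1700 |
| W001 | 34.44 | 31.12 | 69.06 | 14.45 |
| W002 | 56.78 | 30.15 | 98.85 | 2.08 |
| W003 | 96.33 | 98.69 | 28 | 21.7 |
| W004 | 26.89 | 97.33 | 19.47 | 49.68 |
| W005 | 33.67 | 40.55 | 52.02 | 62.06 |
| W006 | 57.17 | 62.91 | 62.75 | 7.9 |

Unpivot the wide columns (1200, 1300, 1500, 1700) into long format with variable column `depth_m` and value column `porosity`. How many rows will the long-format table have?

6 well values × 4 melted columns = 24 rows.

24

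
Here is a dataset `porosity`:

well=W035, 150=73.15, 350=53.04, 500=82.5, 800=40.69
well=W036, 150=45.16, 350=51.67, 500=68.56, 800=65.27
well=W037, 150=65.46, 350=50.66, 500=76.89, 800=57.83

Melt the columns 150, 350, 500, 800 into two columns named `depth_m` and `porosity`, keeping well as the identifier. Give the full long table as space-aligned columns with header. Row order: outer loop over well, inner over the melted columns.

Each (well, column) pair becomes one row: 3 × 4 = 12 rows.
For example, (W035, 150) → porosity=73.15.

well  depth_m  porosity
W035  150      73.15   
W035  350      53.04   
W035  500      82.5    
W035  800      40.69   
W036  150      45.16   
W036  350      51.67   
W036  500      68.56   
W036  800      65.27   
W037  150      65.46   
W037  350      50.66   
W037  500      76.89   
W037  800      57.83   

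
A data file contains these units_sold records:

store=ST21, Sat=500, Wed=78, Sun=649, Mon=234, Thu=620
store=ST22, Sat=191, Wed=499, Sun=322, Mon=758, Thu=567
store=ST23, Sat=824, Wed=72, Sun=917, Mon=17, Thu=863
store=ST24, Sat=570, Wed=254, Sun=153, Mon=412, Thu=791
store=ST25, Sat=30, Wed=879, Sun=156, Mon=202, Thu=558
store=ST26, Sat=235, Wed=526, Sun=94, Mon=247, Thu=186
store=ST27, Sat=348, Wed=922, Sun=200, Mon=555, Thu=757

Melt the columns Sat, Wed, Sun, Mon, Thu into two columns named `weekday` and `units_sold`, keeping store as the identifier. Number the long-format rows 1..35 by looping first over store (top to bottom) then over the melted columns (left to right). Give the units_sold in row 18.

35 rows total (7 × 5). Row 18: index ⌊(18-1)/5⌋ = 3 into store → ST24; (18-1) mod 5 = 2 into the melted columns → Sun.
So row 18 is (ST24, Sun, 153); units_sold = 153.

153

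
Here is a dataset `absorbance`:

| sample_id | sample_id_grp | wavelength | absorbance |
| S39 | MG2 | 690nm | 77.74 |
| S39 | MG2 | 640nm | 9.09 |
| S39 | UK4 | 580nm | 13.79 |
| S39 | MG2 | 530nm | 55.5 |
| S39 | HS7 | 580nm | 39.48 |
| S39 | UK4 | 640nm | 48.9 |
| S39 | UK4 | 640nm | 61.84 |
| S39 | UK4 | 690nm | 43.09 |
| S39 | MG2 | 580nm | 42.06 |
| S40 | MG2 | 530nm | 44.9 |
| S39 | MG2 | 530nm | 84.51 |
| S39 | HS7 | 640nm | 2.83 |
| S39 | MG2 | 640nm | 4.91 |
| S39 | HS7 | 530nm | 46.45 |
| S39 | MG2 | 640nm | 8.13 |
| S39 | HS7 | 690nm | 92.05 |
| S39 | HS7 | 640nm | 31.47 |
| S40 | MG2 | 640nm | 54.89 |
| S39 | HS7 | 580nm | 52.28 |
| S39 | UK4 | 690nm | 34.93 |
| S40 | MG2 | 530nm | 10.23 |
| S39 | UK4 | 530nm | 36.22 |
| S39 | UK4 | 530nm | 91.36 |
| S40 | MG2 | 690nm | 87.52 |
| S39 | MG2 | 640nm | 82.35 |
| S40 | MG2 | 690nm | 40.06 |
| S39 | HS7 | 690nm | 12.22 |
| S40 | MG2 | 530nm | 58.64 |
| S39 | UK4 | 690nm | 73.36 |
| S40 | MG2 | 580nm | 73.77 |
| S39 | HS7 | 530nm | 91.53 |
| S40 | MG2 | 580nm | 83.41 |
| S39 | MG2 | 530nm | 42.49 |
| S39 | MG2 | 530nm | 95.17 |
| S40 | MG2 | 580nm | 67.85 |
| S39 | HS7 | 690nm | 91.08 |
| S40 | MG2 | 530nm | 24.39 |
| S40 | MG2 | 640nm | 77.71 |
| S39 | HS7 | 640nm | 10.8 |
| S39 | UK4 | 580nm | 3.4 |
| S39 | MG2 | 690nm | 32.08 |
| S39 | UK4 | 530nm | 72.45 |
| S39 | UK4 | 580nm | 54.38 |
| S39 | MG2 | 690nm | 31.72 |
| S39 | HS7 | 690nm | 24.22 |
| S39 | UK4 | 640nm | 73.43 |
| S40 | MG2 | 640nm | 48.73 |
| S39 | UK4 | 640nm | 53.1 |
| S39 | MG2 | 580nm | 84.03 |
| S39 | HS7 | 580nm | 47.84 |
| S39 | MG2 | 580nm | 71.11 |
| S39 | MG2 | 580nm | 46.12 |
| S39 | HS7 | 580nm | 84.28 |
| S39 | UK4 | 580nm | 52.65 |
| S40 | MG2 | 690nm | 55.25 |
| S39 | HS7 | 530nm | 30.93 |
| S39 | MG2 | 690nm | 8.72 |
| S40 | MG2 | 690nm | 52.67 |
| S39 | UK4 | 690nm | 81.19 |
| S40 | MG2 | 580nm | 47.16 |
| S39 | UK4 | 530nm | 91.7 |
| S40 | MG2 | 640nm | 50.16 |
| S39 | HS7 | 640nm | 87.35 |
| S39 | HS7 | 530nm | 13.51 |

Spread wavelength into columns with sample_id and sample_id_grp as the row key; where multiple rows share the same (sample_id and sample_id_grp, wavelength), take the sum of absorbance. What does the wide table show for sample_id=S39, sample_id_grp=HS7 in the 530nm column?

182.42

Rows with sample_id=S39, sample_id_grp=HS7 and wavelength=530nm: absorbance values are 46.45, 91.53, 30.93, 13.51.
46.45 + 91.53 + 30.93 + 13.51 = 182.42.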